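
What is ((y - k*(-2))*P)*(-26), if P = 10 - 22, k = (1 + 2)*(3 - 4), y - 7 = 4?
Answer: 1560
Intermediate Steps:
y = 11 (y = 7 + 4 = 11)
k = -3 (k = 3*(-1) = -3)
P = -12
((y - k*(-2))*P)*(-26) = ((11 - (-3)*(-2))*(-12))*(-26) = ((11 - 1*6)*(-12))*(-26) = ((11 - 6)*(-12))*(-26) = (5*(-12))*(-26) = -60*(-26) = 1560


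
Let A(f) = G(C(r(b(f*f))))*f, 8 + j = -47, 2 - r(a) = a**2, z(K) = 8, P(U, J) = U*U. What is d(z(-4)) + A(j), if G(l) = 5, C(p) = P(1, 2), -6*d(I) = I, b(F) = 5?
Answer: -829/3 ≈ -276.33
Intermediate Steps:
P(U, J) = U**2
r(a) = 2 - a**2
d(I) = -I/6
C(p) = 1 (C(p) = 1**2 = 1)
j = -55 (j = -8 - 47 = -55)
A(f) = 5*f
d(z(-4)) + A(j) = -1/6*8 + 5*(-55) = -4/3 - 275 = -829/3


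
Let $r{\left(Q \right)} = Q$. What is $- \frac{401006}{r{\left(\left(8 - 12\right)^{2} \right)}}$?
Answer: $- \frac{200503}{8} \approx -25063.0$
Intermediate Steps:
$- \frac{401006}{r{\left(\left(8 - 12\right)^{2} \right)}} = - \frac{401006}{\left(8 - 12\right)^{2}} = - \frac{401006}{\left(-4\right)^{2}} = - \frac{401006}{16} = \left(-401006\right) \frac{1}{16} = - \frac{200503}{8}$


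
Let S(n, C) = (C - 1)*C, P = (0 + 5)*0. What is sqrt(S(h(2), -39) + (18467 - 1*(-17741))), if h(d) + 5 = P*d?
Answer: 2*sqrt(9442) ≈ 194.34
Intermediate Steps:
P = 0 (P = 5*0 = 0)
h(d) = -5 (h(d) = -5 + 0*d = -5 + 0 = -5)
S(n, C) = C*(-1 + C) (S(n, C) = (-1 + C)*C = C*(-1 + C))
sqrt(S(h(2), -39) + (18467 - 1*(-17741))) = sqrt(-39*(-1 - 39) + (18467 - 1*(-17741))) = sqrt(-39*(-40) + (18467 + 17741)) = sqrt(1560 + 36208) = sqrt(37768) = 2*sqrt(9442)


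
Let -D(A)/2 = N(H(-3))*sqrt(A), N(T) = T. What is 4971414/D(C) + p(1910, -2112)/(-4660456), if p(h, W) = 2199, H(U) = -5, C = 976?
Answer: -2199/4660456 + 2485707*sqrt(61)/1220 ≈ 15913.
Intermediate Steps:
D(A) = 10*sqrt(A) (D(A) = -(-10)*sqrt(A) = 10*sqrt(A))
4971414/D(C) + p(1910, -2112)/(-4660456) = 4971414/((10*sqrt(976))) + 2199/(-4660456) = 4971414/((10*(4*sqrt(61)))) + 2199*(-1/4660456) = 4971414/((40*sqrt(61))) - 2199/4660456 = 4971414*(sqrt(61)/2440) - 2199/4660456 = 2485707*sqrt(61)/1220 - 2199/4660456 = -2199/4660456 + 2485707*sqrt(61)/1220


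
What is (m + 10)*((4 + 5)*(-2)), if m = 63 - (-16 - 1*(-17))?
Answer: -1296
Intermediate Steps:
m = 62 (m = 63 - (-16 + 17) = 63 - 1*1 = 63 - 1 = 62)
(m + 10)*((4 + 5)*(-2)) = (62 + 10)*((4 + 5)*(-2)) = 72*(9*(-2)) = 72*(-18) = -1296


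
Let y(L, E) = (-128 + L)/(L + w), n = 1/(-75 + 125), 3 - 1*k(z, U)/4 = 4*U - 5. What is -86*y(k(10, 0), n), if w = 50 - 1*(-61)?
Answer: 8256/143 ≈ 57.734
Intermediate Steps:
k(z, U) = 32 - 16*U (k(z, U) = 12 - 4*(4*U - 5) = 12 - 4*(-5 + 4*U) = 12 + (20 - 16*U) = 32 - 16*U)
n = 1/50 ≈ 0.020000
w = 111 (w = 50 + 61 = 111)
y(L, E) = (-128 + L)/(111 + L) (y(L, E) = (-128 + L)/(L + 111) = (-128 + L)/(111 + L))
-86*y(k(10, 0), n) = -86*(-128 + (32 - 16*0))/(111 + (32 - 16*0)) = -86*(-128 + (32 + 0))/(111 + (32 + 0)) = -86*(-128 + 32)/(111 + 32) = -86*(-96)/143 = -86*(-96/143) = 8256/143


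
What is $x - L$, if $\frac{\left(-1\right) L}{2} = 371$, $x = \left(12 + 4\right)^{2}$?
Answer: $998$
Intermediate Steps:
$x = 256$ ($x = 16^{2} = 256$)
$L = -742$ ($L = \left(-2\right) 371 = -742$)
$x - L = 256 - -742 = 256 + 742 = 998$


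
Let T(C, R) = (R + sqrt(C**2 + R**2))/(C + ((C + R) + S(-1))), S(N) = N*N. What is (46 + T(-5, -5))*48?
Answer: 15576/7 - 120*sqrt(2)/7 ≈ 2200.9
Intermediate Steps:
S(N) = N**2
T(C, R) = (R + sqrt(C**2 + R**2))/(1 + R + 2*C) (T(C, R) = (R + sqrt(C**2 + R**2))/(C + ((C + R) + (-1)**2)) = (R + sqrt(C**2 + R**2))/(C + ((C + R) + 1)) = (R + sqrt(C**2 + R**2))/(C + (1 + C + R)) = (R + sqrt(C**2 + R**2))/(1 + R + 2*C))
(46 + T(-5, -5))*48 = (46 + (-5 + sqrt((-5)**2 + (-5)**2))/(1 - 5 + 2*(-5)))*48 = (46 + (-5 + sqrt(25 + 25))/(1 - 5 - 10))*48 = (46 + (-5 + sqrt(50))/(-14))*48 = (46 - (-5 + 5*sqrt(2))/14)*48 = (46 + (5/14 - 5*sqrt(2)/14))*48 = (649/14 - 5*sqrt(2)/14)*48 = 15576/7 - 120*sqrt(2)/7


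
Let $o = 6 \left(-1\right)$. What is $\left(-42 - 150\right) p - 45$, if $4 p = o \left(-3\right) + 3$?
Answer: $-1053$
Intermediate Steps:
$o = -6$
$p = \frac{21}{4}$ ($p = \frac{\left(-6\right) \left(-3\right) + 3}{4} = \frac{18 + 3}{4} = \frac{1}{4} \cdot 21 = \frac{21}{4} \approx 5.25$)
$\left(-42 - 150\right) p - 45 = \left(-42 - 150\right) \frac{21}{4} - 45 = \left(-192\right) \frac{21}{4} - 45 = -1008 - 45 = -1053$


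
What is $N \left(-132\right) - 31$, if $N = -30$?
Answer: $3929$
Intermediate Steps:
$N \left(-132\right) - 31 = \left(-30\right) \left(-132\right) - 31 = 3960 - 31 = 3929$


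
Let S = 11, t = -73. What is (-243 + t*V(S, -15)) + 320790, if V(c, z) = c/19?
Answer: 6089590/19 ≈ 3.2050e+5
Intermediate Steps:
V(c, z) = c/19 (V(c, z) = c*(1/19) = c/19)
(-243 + t*V(S, -15)) + 320790 = (-243 - 73*11/19) + 320790 = (-243 - 803/19) + 320790 = -5420/19 + 320790 = 6089590/19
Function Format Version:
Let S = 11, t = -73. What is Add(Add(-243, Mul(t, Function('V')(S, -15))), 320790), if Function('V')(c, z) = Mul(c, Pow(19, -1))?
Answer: Rational(6089590, 19) ≈ 3.2050e+5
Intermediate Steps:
Function('V')(c, z) = Mul(Rational(1, 19), c) (Function('V')(c, z) = Mul(c, Rational(1, 19)) = Mul(Rational(1, 19), c))
Add(Add(-243, Mul(t, Function('V')(S, -15))), 320790) = Add(Add(-243, Mul(-73, Mul(Rational(1, 19), 11))), 320790) = Add(Add(-243, Mul(-73, Rational(11, 19))), 320790) = Add(Add(-243, Rational(-803, 19)), 320790) = Add(Rational(-5420, 19), 320790) = Rational(6089590, 19)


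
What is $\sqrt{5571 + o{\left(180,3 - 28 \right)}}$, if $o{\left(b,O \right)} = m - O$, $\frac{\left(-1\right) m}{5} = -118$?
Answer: $\sqrt{6186} \approx 78.651$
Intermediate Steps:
$m = 590$ ($m = \left(-5\right) \left(-118\right) = 590$)
$o{\left(b,O \right)} = 590 - O$
$\sqrt{5571 + o{\left(180,3 - 28 \right)}} = \sqrt{5571 + \left(590 - \left(3 - 28\right)\right)} = \sqrt{5571 + \left(590 - -25\right)} = \sqrt{5571 + \left(590 + 25\right)} = \sqrt{5571 + 615} = \sqrt{6186}$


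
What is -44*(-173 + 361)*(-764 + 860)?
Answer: -794112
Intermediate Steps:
-44*(-173 + 361)*(-764 + 860) = -8272*96 = -44*18048 = -794112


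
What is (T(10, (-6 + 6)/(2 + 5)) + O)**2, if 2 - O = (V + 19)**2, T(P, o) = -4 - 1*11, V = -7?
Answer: 24649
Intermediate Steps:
T(P, o) = -15 (T(P, o) = -4 - 11 = -15)
O = -142 (O = 2 - (-7 + 19)**2 = 2 - 1*12**2 = 2 - 1*144 = 2 - 144 = -142)
(T(10, (-6 + 6)/(2 + 5)) + O)**2 = (-15 - 142)**2 = (-157)**2 = 24649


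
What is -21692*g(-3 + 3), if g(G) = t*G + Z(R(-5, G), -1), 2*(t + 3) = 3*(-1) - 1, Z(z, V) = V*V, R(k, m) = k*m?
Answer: -21692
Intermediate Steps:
Z(z, V) = V²
t = -5 (t = -3 + (3*(-1) - 1)/2 = -3 + (-3 - 1)/2 = -3 + (½)*(-4) = -3 - 2 = -5)
g(G) = 1 - 5*G (g(G) = -5*G + (-1)² = -5*G + 1 = 1 - 5*G)
-21692*g(-3 + 3) = -21692*(1 - 5*(-3 + 3)) = -21692*(1 - 5*0) = -21692*(1 + 0) = -21692*1 = -21692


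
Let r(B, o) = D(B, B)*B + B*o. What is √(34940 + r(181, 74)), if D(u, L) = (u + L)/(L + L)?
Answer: √48515 ≈ 220.26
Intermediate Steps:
D(u, L) = (L + u)/(2*L) (D(u, L) = (L + u)/((2*L)) = (L + u)*(1/(2*L)) = (L + u)/(2*L))
r(B, o) = B + B*o (r(B, o) = ((B + B)/(2*B))*B + B*o = ((2*B)/(2*B))*B + B*o = 1*B + B*o = B + B*o)
√(34940 + r(181, 74)) = √(34940 + 181*(1 + 74)) = √(34940 + 181*75) = √(34940 + 13575) = √48515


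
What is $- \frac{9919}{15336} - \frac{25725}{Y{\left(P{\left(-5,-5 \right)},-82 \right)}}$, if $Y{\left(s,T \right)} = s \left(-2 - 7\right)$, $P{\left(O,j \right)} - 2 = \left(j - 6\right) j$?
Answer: $\frac{14423339}{291384} \approx 49.499$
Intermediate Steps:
$P{\left(O,j \right)} = 2 + j \left(-6 + j\right)$ ($P{\left(O,j \right)} = 2 + \left(j - 6\right) j = 2 + \left(-6 + j\right) j = 2 + j \left(-6 + j\right)$)
$Y{\left(s,T \right)} = - 9 s$ ($Y{\left(s,T \right)} = s \left(-9\right) = - 9 s$)
$- \frac{9919}{15336} - \frac{25725}{Y{\left(P{\left(-5,-5 \right)},-82 \right)}} = - \frac{9919}{15336} - \frac{25725}{\left(-9\right) \left(2 + \left(-5\right)^{2} - -30\right)} = \left(-9919\right) \frac{1}{15336} - \frac{25725}{\left(-9\right) \left(2 + 25 + 30\right)} = - \frac{9919}{15336} - \frac{25725}{\left(-9\right) 57} = - \frac{9919}{15336} - \frac{25725}{-513} = - \frac{9919}{15336} - - \frac{8575}{171} = - \frac{9919}{15336} + \frac{8575}{171} = \frac{14423339}{291384}$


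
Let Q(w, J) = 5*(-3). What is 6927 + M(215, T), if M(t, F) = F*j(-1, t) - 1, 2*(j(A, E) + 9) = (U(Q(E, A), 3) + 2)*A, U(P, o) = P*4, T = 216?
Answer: 11246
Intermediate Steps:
Q(w, J) = -15
U(P, o) = 4*P
j(A, E) = -9 - 29*A (j(A, E) = -9 + ((4*(-15) + 2)*A)/2 = -9 + ((-60 + 2)*A)/2 = -9 + (-58*A)/2 = -9 - 29*A)
M(t, F) = -1 + 20*F (M(t, F) = F*(-9 - 29*(-1)) - 1 = F*(-9 + 29) - 1 = F*20 - 1 = 20*F - 1 = -1 + 20*F)
6927 + M(215, T) = 6927 + (-1 + 20*216) = 6927 + (-1 + 4320) = 6927 + 4319 = 11246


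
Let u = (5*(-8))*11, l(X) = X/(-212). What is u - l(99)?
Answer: -93181/212 ≈ -439.53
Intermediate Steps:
l(X) = -X/212 (l(X) = X*(-1/212) = -X/212)
u = -440 (u = -40*11 = -440)
u - l(99) = -440 - (-1)*99/212 = -440 - 1*(-99/212) = -440 + 99/212 = -93181/212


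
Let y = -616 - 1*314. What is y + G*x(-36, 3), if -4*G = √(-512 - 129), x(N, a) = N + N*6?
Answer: -930 + 63*I*√641 ≈ -930.0 + 1595.0*I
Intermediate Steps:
x(N, a) = 7*N (x(N, a) = N + 6*N = 7*N)
y = -930 (y = -616 - 314 = -930)
G = -I*√641/4 (G = -√(-512 - 129)/4 = -I*√641/4 ≈ -6.3295*I)
y + G*x(-36, 3) = -930 + (-I*√641/4)*(7*(-36)) = -930 - I*√641/4*(-252) = -930 + 63*I*√641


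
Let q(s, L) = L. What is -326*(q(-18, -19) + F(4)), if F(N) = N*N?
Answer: 978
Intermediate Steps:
F(N) = N²
-326*(q(-18, -19) + F(4)) = -326*(-19 + 4²) = -326*(-19 + 16) = -326*(-3) = 978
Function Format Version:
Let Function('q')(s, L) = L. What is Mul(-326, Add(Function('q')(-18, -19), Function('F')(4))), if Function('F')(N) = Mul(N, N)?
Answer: 978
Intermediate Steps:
Function('F')(N) = Pow(N, 2)
Mul(-326, Add(Function('q')(-18, -19), Function('F')(4))) = Mul(-326, Add(-19, Pow(4, 2))) = Mul(-326, Add(-19, 16)) = Mul(-326, -3) = 978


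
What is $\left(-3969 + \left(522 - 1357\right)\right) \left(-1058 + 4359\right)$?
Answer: $-15858004$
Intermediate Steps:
$\left(-3969 + \left(522 - 1357\right)\right) \left(-1058 + 4359\right) = \left(-3969 + \left(522 - 1357\right)\right) 3301 = \left(-3969 - 835\right) 3301 = \left(-4804\right) 3301 = -15858004$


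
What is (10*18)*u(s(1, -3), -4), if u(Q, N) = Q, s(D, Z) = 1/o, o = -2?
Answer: -90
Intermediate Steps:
s(D, Z) = -1/2 (s(D, Z) = 1/(-2) = -1/2)
(10*18)*u(s(1, -3), -4) = (10*18)*(-1/2) = 180*(-1/2) = -90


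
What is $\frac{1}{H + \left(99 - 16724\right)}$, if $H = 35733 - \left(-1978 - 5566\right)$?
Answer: $\frac{1}{26652} \approx 3.7521 \cdot 10^{-5}$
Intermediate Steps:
$H = 43277$ ($H = 35733 - -7544 = 35733 + 7544 = 43277$)
$\frac{1}{H + \left(99 - 16724\right)} = \frac{1}{43277 + \left(99 - 16724\right)} = \frac{1}{43277 - 16625} = \frac{1}{26652}$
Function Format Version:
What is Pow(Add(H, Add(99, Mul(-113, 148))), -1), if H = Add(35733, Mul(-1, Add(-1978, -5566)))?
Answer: Rational(1, 26652) ≈ 3.7521e-5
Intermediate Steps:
H = 43277 (H = Add(35733, Mul(-1, -7544)) = Add(35733, 7544) = 43277)
Pow(Add(H, Add(99, Mul(-113, 148))), -1) = Pow(Add(43277, Add(99, Mul(-113, 148))), -1) = Pow(Add(43277, Add(99, -16724)), -1) = Pow(Add(43277, -16625), -1) = Pow(26652, -1) = Rational(1, 26652)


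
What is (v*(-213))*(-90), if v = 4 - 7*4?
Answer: -460080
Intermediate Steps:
v = -24 (v = 4 - 28 = -24)
(v*(-213))*(-90) = -24*(-213)*(-90) = 5112*(-90) = -460080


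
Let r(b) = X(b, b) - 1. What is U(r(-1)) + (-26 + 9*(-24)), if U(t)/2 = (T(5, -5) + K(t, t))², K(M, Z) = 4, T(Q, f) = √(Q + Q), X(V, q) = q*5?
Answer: -190 + 16*√10 ≈ -139.40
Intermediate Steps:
X(V, q) = 5*q
T(Q, f) = √2*√Q (T(Q, f) = √(2*Q) = √2*√Q)
r(b) = -1 + 5*b (r(b) = 5*b - 1 = -1 + 5*b)
U(t) = 2*(4 + √10)² (U(t) = 2*(√2*√5 + 4)² = 2*(√10 + 4)² = 2*(4 + √10)²)
U(r(-1)) + (-26 + 9*(-24)) = (52 + 16*√10) + (-26 + 9*(-24)) = (52 + 16*√10) + (-26 - 216) = (52 + 16*√10) - 242 = -190 + 16*√10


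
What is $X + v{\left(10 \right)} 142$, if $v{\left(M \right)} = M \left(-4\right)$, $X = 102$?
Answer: $-5578$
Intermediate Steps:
$v{\left(M \right)} = - 4 M$
$X + v{\left(10 \right)} 142 = 102 + \left(-4\right) 10 \cdot 142 = 102 - 5680 = -5578$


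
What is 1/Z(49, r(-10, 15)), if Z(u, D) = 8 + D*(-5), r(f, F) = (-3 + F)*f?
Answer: 1/608 ≈ 0.0016447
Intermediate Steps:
r(f, F) = f*(-3 + F)
Z(u, D) = 8 - 5*D
1/Z(49, r(-10, 15)) = 1/(8 - (-50)*(-3 + 15)) = 1/(8 - (-50)*12) = 1/(8 - 5*(-120)) = 1/(8 + 600) = 1/608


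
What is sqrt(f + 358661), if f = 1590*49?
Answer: sqrt(436571) ≈ 660.74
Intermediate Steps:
f = 77910
sqrt(f + 358661) = sqrt(77910 + 358661) = sqrt(436571)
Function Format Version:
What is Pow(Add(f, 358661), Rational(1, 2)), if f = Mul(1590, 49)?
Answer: Pow(436571, Rational(1, 2)) ≈ 660.74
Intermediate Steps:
f = 77910
Pow(Add(f, 358661), Rational(1, 2)) = Pow(Add(77910, 358661), Rational(1, 2)) = Pow(436571, Rational(1, 2))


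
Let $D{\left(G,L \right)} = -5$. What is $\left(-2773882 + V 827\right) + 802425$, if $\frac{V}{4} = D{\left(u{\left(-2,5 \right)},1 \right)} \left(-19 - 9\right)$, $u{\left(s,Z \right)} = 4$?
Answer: $-1508337$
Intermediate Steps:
$V = 560$ ($V = 4 \left(- 5 \left(-19 - 9\right)\right) = 4 \left(\left(-5\right) \left(-28\right)\right) = 4 \cdot 140 = 560$)
$\left(-2773882 + V 827\right) + 802425 = \left(-2773882 + 560 \cdot 827\right) + 802425 = \left(-2773882 + 463120\right) + 802425 = -2310762 + 802425 = -1508337$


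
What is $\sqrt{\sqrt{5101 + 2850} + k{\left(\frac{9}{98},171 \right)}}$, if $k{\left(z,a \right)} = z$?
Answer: $\frac{\sqrt{18 + 196 \sqrt{7951}}}{14} \approx 9.4478$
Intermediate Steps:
$\sqrt{\sqrt{5101 + 2850} + k{\left(\frac{9}{98},171 \right)}} = \sqrt{\sqrt{5101 + 2850} + \frac{9}{98}} = \sqrt{\sqrt{7951} + 9 \cdot \frac{1}{98}} = \sqrt{\sqrt{7951} + \frac{9}{98}} = \sqrt{\frac{9}{98} + \sqrt{7951}}$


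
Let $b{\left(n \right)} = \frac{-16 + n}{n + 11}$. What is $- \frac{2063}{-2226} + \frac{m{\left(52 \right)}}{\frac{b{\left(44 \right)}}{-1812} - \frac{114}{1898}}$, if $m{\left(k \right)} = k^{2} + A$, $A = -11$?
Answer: $- \frac{35433953176189}{794013087} \approx -44626.0$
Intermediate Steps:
$m{\left(k \right)} = -11 + k^{2}$ ($m{\left(k \right)} = k^{2} - 11 = -11 + k^{2}$)
$b{\left(n \right)} = \frac{-16 + n}{11 + n}$
$- \frac{2063}{-2226} + \frac{m{\left(52 \right)}}{\frac{b{\left(44 \right)}}{-1812} - \frac{114}{1898}} = - \frac{2063}{-2226} + \frac{-11 + 52^{2}}{\frac{\frac{1}{11 + 44} \left(-16 + 44\right)}{-1812} - \frac{114}{1898}} = \left(-2063\right) \left(- \frac{1}{2226}\right) + \frac{-11 + 2704}{\frac{1}{55} \cdot 28 \left(- \frac{1}{1812}\right) - \frac{57}{949}} = \frac{2063}{2226} + \frac{2693}{\frac{1}{55} \cdot 28 \left(- \frac{1}{1812}\right) - \frac{57}{949}} = \frac{2063}{2226} + \frac{2693}{\frac{28}{55} \left(- \frac{1}{1812}\right) - \frac{57}{949}} = \frac{2063}{2226} + \frac{2693}{- \frac{7}{24915} - \frac{57}{949}} = \frac{2063}{2226} + \frac{2693}{- \frac{1426798}{23644335}} = \frac{2063}{2226} + 2693 \left(- \frac{23644335}{1426798}\right) = \frac{2063}{2226} - \frac{63674194155}{1426798} = - \frac{35433953176189}{794013087}$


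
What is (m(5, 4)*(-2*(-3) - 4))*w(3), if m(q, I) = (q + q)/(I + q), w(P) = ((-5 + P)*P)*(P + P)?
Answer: -80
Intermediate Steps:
w(P) = 2*P**2*(-5 + P) (w(P) = (P*(-5 + P))*(2*P) = 2*P**2*(-5 + P))
m(q, I) = 2*q/(I + q) (m(q, I) = (2*q)/(I + q) = 2*q/(I + q))
(m(5, 4)*(-2*(-3) - 4))*w(3) = ((2*5/(4 + 5))*(-2*(-3) - 4))*(2*3**2*(-5 + 3)) = ((2*5/9)*(6 - 4))*(2*9*(-2)) = ((2*5*(1/9))*2)*(-36) = ((10/9)*2)*(-36) = (20/9)*(-36) = -80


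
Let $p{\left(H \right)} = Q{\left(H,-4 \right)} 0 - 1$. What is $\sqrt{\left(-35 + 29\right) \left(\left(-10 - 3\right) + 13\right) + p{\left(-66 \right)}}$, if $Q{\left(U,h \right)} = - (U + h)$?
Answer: $i \approx 1.0 i$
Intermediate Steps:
$Q{\left(U,h \right)} = - U - h$
$p{\left(H \right)} = -1$ ($p{\left(H \right)} = \left(- H - -4\right) 0 - 1 = \left(- H + 4\right) 0 - 1 = \left(4 - H\right) 0 - 1 = 0 - 1 = -1$)
$\sqrt{\left(-35 + 29\right) \left(\left(-10 - 3\right) + 13\right) + p{\left(-66 \right)}} = \sqrt{\left(-35 + 29\right) \left(\left(-10 - 3\right) + 13\right) - 1} = \sqrt{- 6 \left(-13 + 13\right) - 1} = \sqrt{\left(-6\right) 0 - 1} = \sqrt{0 - 1} = \sqrt{-1} = i$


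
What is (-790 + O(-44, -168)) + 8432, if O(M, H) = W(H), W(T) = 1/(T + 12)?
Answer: 1192151/156 ≈ 7642.0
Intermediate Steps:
W(T) = 1/(12 + T)
O(M, H) = 1/(12 + H)
(-790 + O(-44, -168)) + 8432 = (-790 + 1/(12 - 168)) + 8432 = (-790 + 1/(-156)) + 8432 = (-790 - 1/156) + 8432 = -123241/156 + 8432 = 1192151/156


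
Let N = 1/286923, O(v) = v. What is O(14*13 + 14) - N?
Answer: 56236907/286923 ≈ 196.00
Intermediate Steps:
N = 1/286923 ≈ 3.4853e-6
O(14*13 + 14) - N = (14*13 + 14) - 1*1/286923 = (182 + 14) - 1/286923 = 196 - 1/286923 = 56236907/286923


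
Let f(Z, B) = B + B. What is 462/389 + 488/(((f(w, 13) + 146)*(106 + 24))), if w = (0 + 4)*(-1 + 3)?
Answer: 1315019/1087255 ≈ 1.2095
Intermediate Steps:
w = 8 (w = 4*2 = 8)
f(Z, B) = 2*B
462/389 + 488/(((f(w, 13) + 146)*(106 + 24))) = 462/389 + 488/(((2*13 + 146)*(106 + 24))) = 462*(1/389) + 488/(((26 + 146)*130)) = 462/389 + 488/((172*130)) = 462/389 + 488/22360 = 462/389 + 488*(1/22360) = 462/389 + 61/2795 = 1315019/1087255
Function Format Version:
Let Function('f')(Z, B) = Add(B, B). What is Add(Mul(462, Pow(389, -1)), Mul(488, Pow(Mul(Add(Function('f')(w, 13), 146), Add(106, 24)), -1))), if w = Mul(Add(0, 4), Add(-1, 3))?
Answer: Rational(1315019, 1087255) ≈ 1.2095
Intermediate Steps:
w = 8 (w = Mul(4, 2) = 8)
Function('f')(Z, B) = Mul(2, B)
Add(Mul(462, Pow(389, -1)), Mul(488, Pow(Mul(Add(Function('f')(w, 13), 146), Add(106, 24)), -1))) = Add(Mul(462, Pow(389, -1)), Mul(488, Pow(Mul(Add(Mul(2, 13), 146), Add(106, 24)), -1))) = Add(Mul(462, Rational(1, 389)), Mul(488, Pow(Mul(Add(26, 146), 130), -1))) = Add(Rational(462, 389), Mul(488, Pow(Mul(172, 130), -1))) = Add(Rational(462, 389), Mul(488, Pow(22360, -1))) = Add(Rational(462, 389), Mul(488, Rational(1, 22360))) = Add(Rational(462, 389), Rational(61, 2795)) = Rational(1315019, 1087255)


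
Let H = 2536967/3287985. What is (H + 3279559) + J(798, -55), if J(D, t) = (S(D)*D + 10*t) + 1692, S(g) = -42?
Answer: 10676698109192/3287985 ≈ 3.2472e+6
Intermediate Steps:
J(D, t) = 1692 - 42*D + 10*t (J(D, t) = (-42*D + 10*t) + 1692 = 1692 - 42*D + 10*t)
H = 2536967/3287985 (H = 2536967*(1/3287985) = 2536967/3287985 ≈ 0.77159)
(H + 3279559) + J(798, -55) = (2536967/3287985 + 3279559) + (1692 - 42*798 + 10*(-55)) = 10783143335582/3287985 + (1692 - 33516 - 550) = 10783143335582/3287985 - 32374 = 10676698109192/3287985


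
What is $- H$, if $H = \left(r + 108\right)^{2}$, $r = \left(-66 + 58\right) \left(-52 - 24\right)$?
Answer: $-512656$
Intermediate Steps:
$r = 608$ ($r = \left(-8\right) \left(-76\right) = 608$)
$H = 512656$ ($H = \left(608 + 108\right)^{2} = 716^{2} = 512656$)
$- H = \left(-1\right) 512656 = -512656$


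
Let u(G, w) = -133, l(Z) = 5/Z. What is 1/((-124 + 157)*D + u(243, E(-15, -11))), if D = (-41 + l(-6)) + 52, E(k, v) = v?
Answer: 2/405 ≈ 0.0049383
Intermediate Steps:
D = 61/6 (D = (-41 + 5/(-6)) + 52 = (-41 + 5*(-⅙)) + 52 = (-41 - ⅚) + 52 = -251/6 + 52 = 61/6 ≈ 10.167)
1/((-124 + 157)*D + u(243, E(-15, -11))) = 1/((-124 + 157)*(61/6) - 133) = 1/(33*(61/6) - 133) = 1/(671/2 - 133) = 1/(405/2) = 2/405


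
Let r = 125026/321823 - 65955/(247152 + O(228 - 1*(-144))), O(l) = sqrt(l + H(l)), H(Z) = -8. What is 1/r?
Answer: 153901822965515766376/18719537145338882821 - 2732384883105678*sqrt(91)/18719537145338882821 ≈ 8.2201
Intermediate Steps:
O(l) = sqrt(-8 + l) (O(l) = sqrt(l - 8) = sqrt(-8 + l))
r = 125026/321823 - 65955/(247152 + 2*sqrt(91)) (r = 125026/321823 - 65955/(247152 + sqrt(-8 + (228 - 1*(-144)))) = 125026*(1/321823) - 65955/(247152 + sqrt(-8 + (228 + 144))) = 125026/321823 - 65955/(247152 + sqrt(-8 + 372)) = 125026/321823 - 65955/(247152 + sqrt(364)) = 125026/321823 - 65955/(247152 + 2*sqrt(91)) ≈ 0.12165)
1/r = 1/(119554710947878/982913588533951 + 13191*sqrt(91)/6108411074)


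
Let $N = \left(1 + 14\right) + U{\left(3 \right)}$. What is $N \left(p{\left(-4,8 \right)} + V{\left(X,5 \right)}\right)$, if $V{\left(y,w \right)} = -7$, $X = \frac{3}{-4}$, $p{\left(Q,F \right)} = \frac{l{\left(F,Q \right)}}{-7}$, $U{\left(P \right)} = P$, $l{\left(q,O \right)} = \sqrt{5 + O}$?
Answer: $- \frac{900}{7} \approx -128.57$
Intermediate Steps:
$p{\left(Q,F \right)} = - \frac{\sqrt{5 + Q}}{7}$ ($p{\left(Q,F \right)} = \frac{\sqrt{5 + Q}}{-7} = \sqrt{5 + Q} \left(- \frac{1}{7}\right) = - \frac{\sqrt{5 + Q}}{7}$)
$X = - \frac{3}{4}$ ($X = 3 \left(- \frac{1}{4}\right) = - \frac{3}{4} \approx -0.75$)
$N = 18$ ($N = \left(1 + 14\right) + 3 = 15 + 3 = 18$)
$N \left(p{\left(-4,8 \right)} + V{\left(X,5 \right)}\right) = 18 \left(- \frac{\sqrt{5 - 4}}{7} - 7\right) = 18 \left(- \frac{\sqrt{1}}{7} - 7\right) = 18 \left(\left(- \frac{1}{7}\right) 1 - 7\right) = 18 \left(- \frac{1}{7} - 7\right) = 18 \left(- \frac{50}{7}\right) = - \frac{900}{7}$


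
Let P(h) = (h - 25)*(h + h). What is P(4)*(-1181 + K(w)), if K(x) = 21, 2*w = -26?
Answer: 194880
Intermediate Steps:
P(h) = 2*h*(-25 + h) (P(h) = (-25 + h)*(2*h) = 2*h*(-25 + h))
w = -13 (w = (½)*(-26) = -13)
P(4)*(-1181 + K(w)) = (2*4*(-25 + 4))*(-1181 + 21) = (2*4*(-21))*(-1160) = -168*(-1160) = 194880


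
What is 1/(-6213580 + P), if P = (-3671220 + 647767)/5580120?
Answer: -5580120/34672525053053 ≈ -1.6094e-7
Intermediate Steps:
P = -3023453/5580120 (P = -3023453*1/5580120 = -3023453/5580120 ≈ -0.54183)
1/(-6213580 + P) = 1/(-6213580 - 3023453/5580120) = 1/(-34672525053053/5580120) = -5580120/34672525053053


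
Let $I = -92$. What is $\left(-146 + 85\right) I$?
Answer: $5612$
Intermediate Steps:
$\left(-146 + 85\right) I = \left(-146 + 85\right) \left(-92\right) = \left(-61\right) \left(-92\right) = 5612$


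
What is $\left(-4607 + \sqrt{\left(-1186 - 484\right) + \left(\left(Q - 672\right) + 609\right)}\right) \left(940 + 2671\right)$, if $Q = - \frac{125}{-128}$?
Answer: $-16635877 + \frac{3611 i \sqrt{443398}}{16} \approx -1.6636 \cdot 10^{7} + 1.5028 \cdot 10^{5} i$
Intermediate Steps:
$Q = \frac{125}{128}$ ($Q = \left(-125\right) \left(- \frac{1}{128}\right) = \frac{125}{128} \approx 0.97656$)
$\left(-4607 + \sqrt{\left(-1186 - 484\right) + \left(\left(Q - 672\right) + 609\right)}\right) \left(940 + 2671\right) = \left(-4607 + \sqrt{\left(-1186 - 484\right) + \left(\left(\frac{125}{128} - 672\right) + 609\right)}\right) \left(940 + 2671\right) = \left(-4607 + \sqrt{\left(-1186 - 484\right) + \left(- \frac{85891}{128} + 609\right)}\right) 3611 = \left(-4607 + \sqrt{-1670 - \frac{7939}{128}}\right) 3611 = \left(-4607 + \sqrt{- \frac{221699}{128}}\right) 3611 = \left(-4607 + \frac{i \sqrt{443398}}{16}\right) 3611 = -16635877 + \frac{3611 i \sqrt{443398}}{16}$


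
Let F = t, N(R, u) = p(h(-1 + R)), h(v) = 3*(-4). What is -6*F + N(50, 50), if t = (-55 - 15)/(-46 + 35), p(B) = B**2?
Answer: 1164/11 ≈ 105.82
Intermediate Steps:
h(v) = -12
N(R, u) = 144 (N(R, u) = (-12)**2 = 144)
t = 70/11 (t = -70/(-11) = -70*(-1/11) = 70/11 ≈ 6.3636)
F = 70/11 ≈ 6.3636
-6*F + N(50, 50) = -6*70/11 + 144 = -420/11 + 144 = 1164/11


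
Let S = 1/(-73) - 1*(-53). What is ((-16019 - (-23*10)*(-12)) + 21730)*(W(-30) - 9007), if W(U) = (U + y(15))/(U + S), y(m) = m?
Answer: -44603895791/1678 ≈ -2.6582e+7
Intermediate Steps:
S = 3868/73 (S = -1/73 + 53 = 3868/73 ≈ 52.986)
W(U) = (15 + U)/(3868/73 + U) (W(U) = (U + 15)/(U + 3868/73) = (15 + U)/(3868/73 + U))
((-16019 - (-23*10)*(-12)) + 21730)*(W(-30) - 9007) = ((-16019 - (-23*10)*(-12)) + 21730)*(73*(15 - 30)/(3868 + 73*(-30)) - 9007) = ((-16019 - (-230)*(-12)) + 21730)*(73*(-15)/(3868 - 2190) - 9007) = ((-16019 - 1*2760) + 21730)*(73*(-15)/1678 - 9007) = ((-16019 - 2760) + 21730)*(73*(1/1678)*(-15) - 9007) = (-18779 + 21730)*(-1095/1678 - 9007) = 2951*(-15114841/1678) = -44603895791/1678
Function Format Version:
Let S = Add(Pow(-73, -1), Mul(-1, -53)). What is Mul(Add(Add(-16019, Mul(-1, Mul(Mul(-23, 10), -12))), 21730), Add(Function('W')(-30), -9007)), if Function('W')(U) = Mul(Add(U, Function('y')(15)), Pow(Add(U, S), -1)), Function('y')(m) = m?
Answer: Rational(-44603895791, 1678) ≈ -2.6582e+7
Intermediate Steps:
S = Rational(3868, 73) (S = Add(Rational(-1, 73), 53) = Rational(3868, 73) ≈ 52.986)
Function('W')(U) = Mul(Pow(Add(Rational(3868, 73), U), -1), Add(15, U)) (Function('W')(U) = Mul(Add(U, 15), Pow(Add(U, Rational(3868, 73)), -1)) = Mul(Add(15, U), Pow(Add(Rational(3868, 73), U), -1)) = Mul(Pow(Add(Rational(3868, 73), U), -1), Add(15, U)))
Mul(Add(Add(-16019, Mul(-1, Mul(Mul(-23, 10), -12))), 21730), Add(Function('W')(-30), -9007)) = Mul(Add(Add(-16019, Mul(-1, Mul(Mul(-23, 10), -12))), 21730), Add(Mul(73, Pow(Add(3868, Mul(73, -30)), -1), Add(15, -30)), -9007)) = Mul(Add(Add(-16019, Mul(-1, Mul(-230, -12))), 21730), Add(Mul(73, Pow(Add(3868, -2190), -1), -15), -9007)) = Mul(Add(Add(-16019, Mul(-1, 2760)), 21730), Add(Mul(73, Pow(1678, -1), -15), -9007)) = Mul(Add(Add(-16019, -2760), 21730), Add(Mul(73, Rational(1, 1678), -15), -9007)) = Mul(Add(-18779, 21730), Add(Rational(-1095, 1678), -9007)) = Mul(2951, Rational(-15114841, 1678)) = Rational(-44603895791, 1678)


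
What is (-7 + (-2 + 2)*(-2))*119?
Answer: -833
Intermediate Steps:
(-7 + (-2 + 2)*(-2))*119 = (-7 + 0*(-2))*119 = (-7 + 0)*119 = -7*119 = -833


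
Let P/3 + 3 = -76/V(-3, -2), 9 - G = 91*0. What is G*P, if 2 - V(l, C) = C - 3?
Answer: -2619/7 ≈ -374.14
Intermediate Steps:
V(l, C) = 5 - C (V(l, C) = 2 - (C - 3) = 2 - (-3 + C) = 2 + (3 - C) = 5 - C)
G = 9 (G = 9 - 91*0 = 9 - 1*0 = 9 + 0 = 9)
P = -291/7 (P = -9 + 3*(-76/(5 - 1*(-2))) = -9 + 3*(-76/(5 + 2)) = -9 + 3*(-76/7) = -9 - 228/7 = -291/7 ≈ -41.571)
G*P = 9*(-291/7) = -2619/7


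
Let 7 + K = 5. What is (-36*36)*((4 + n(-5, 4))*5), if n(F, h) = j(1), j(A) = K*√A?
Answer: -12960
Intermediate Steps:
K = -2 (K = -7 + 5 = -2)
j(A) = -2*√A
n(F, h) = -2 (n(F, h) = -2*√1 = -2*1 = -2)
(-36*36)*((4 + n(-5, 4))*5) = (-36*36)*((4 - 2)*5) = -2592*5 = -1296*10 = -12960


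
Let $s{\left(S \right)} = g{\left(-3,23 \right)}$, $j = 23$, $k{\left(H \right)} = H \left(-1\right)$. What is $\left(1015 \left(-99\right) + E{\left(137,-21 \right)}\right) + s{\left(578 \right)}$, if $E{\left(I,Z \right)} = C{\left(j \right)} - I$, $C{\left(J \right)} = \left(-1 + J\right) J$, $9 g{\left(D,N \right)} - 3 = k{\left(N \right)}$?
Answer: $- \frac{901064}{9} \approx -1.0012 \cdot 10^{5}$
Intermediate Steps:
$k{\left(H \right)} = - H$
$g{\left(D,N \right)} = \frac{1}{3} - \frac{N}{9}$ ($g{\left(D,N \right)} = \frac{1}{3} + \frac{\left(-1\right) N}{9} = \frac{1}{3} - \frac{N}{9}$)
$s{\left(S \right)} = - \frac{20}{9}$ ($s{\left(S \right)} = \frac{1}{3} - \frac{23}{9} = - \frac{20}{9}$)
$C{\left(J \right)} = J \left(-1 + J\right)$
$E{\left(I,Z \right)} = 506 - I$ ($E{\left(I,Z \right)} = 23 \left(-1 + 23\right) - I = 23 \cdot 22 - I = 506 - I$)
$\left(1015 \left(-99\right) + E{\left(137,-21 \right)}\right) + s{\left(578 \right)} = \left(1015 \left(-99\right) + \left(506 - 137\right)\right) - \frac{20}{9} = \left(-100485 + \left(506 - 137\right)\right) - \frac{20}{9} = \left(-100485 + 369\right) - \frac{20}{9} = -100116 - \frac{20}{9} = - \frac{901064}{9}$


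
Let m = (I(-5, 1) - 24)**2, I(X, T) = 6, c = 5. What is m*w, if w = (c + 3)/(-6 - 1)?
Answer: -2592/7 ≈ -370.29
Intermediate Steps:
w = -8/7 (w = (5 + 3)/(-6 - 1) = 8/(-7) = 8*(-1/7) = -8/7 ≈ -1.1429)
m = 324 (m = (6 - 24)**2 = (-18)**2 = 324)
m*w = 324*(-8/7) = -2592/7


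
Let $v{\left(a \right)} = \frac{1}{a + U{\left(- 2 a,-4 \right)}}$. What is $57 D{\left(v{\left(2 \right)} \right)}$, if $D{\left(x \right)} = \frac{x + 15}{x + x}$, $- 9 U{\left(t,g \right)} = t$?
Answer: $\frac{2147}{2} \approx 1073.5$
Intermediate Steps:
$U{\left(t,g \right)} = - \frac{t}{9}$
$v{\left(a \right)} = \frac{9}{11 a}$ ($v{\left(a \right)} = \frac{1}{a - \frac{\left(-2\right) a}{9}} = \frac{1}{a + \frac{2 a}{9}} = \frac{1}{\frac{11}{9} a} = \frac{9}{11 a}$)
$D{\left(x \right)} = \frac{15 + x}{2 x}$
$57 D{\left(v{\left(2 \right)} \right)} = 57 \frac{15 + \frac{9}{11 \cdot 2}}{2 \frac{9}{11 \cdot 2}} = 57 \frac{15 + \frac{9}{11} \cdot \frac{1}{2}}{2 \cdot \frac{9}{11} \cdot \frac{1}{2}} = 57 \frac{15 + \frac{9}{22}}{2 \cdot \frac{9}{22}} = 57 \cdot \frac{1}{2} \cdot \frac{22}{9} \cdot \frac{339}{22} = 57 \cdot \frac{113}{6} = \frac{2147}{2}$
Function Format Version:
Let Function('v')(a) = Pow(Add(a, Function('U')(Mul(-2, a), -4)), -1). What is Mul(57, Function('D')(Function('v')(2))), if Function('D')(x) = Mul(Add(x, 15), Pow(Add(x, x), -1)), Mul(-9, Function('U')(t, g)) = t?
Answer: Rational(2147, 2) ≈ 1073.5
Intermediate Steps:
Function('U')(t, g) = Mul(Rational(-1, 9), t)
Function('v')(a) = Mul(Rational(9, 11), Pow(a, -1)) (Function('v')(a) = Pow(Add(a, Mul(Rational(-1, 9), Mul(-2, a))), -1) = Pow(Add(a, Mul(Rational(2, 9), a)), -1) = Pow(Mul(Rational(11, 9), a), -1) = Mul(Rational(9, 11), Pow(a, -1)))
Function('D')(x) = Mul(Rational(1, 2), Pow(x, -1), Add(15, x)) (Function('D')(x) = Mul(Add(15, x), Pow(Mul(2, x), -1)) = Mul(Add(15, x), Mul(Rational(1, 2), Pow(x, -1))) = Mul(Rational(1, 2), Pow(x, -1), Add(15, x)))
Mul(57, Function('D')(Function('v')(2))) = Mul(57, Mul(Rational(1, 2), Pow(Mul(Rational(9, 11), Pow(2, -1)), -1), Add(15, Mul(Rational(9, 11), Pow(2, -1))))) = Mul(57, Mul(Rational(1, 2), Pow(Mul(Rational(9, 11), Rational(1, 2)), -1), Add(15, Mul(Rational(9, 11), Rational(1, 2))))) = Mul(57, Mul(Rational(1, 2), Pow(Rational(9, 22), -1), Add(15, Rational(9, 22)))) = Mul(57, Mul(Rational(1, 2), Rational(22, 9), Rational(339, 22))) = Mul(57, Rational(113, 6)) = Rational(2147, 2)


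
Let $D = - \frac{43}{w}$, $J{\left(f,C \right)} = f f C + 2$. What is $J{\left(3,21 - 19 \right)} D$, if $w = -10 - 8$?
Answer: $\frac{430}{9} \approx 47.778$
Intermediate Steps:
$w = -18$
$J{\left(f,C \right)} = 2 + C f^{2}$ ($J{\left(f,C \right)} = f^{2} C + 2 = C f^{2} + 2 = 2 + C f^{2}$)
$D = \frac{43}{18}$ ($D = - \frac{43}{-18} = \left(-43\right) \left(- \frac{1}{18}\right) = \frac{43}{18} \approx 2.3889$)
$J{\left(3,21 - 19 \right)} D = \left(2 + \left(21 - 19\right) 3^{2}\right) \frac{43}{18} = \left(2 + 2 \cdot 9\right) \frac{43}{18} = \left(2 + 18\right) \frac{43}{18} = 20 \cdot \frac{43}{18} = \frac{430}{9}$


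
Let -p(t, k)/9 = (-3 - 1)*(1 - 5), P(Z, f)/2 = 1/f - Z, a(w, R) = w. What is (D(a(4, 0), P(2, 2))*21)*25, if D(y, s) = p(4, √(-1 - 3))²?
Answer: 10886400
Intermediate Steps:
P(Z, f) = -2*Z + 2/f (P(Z, f) = 2*(1/f - Z) = -2*Z + 2/f)
p(t, k) = -144 (p(t, k) = -9*(-3 - 1)*(1 - 5) = -(-36)*(-4) = -9*16 = -144)
D(y, s) = 20736 (D(y, s) = (-144)² = 20736)
(D(a(4, 0), P(2, 2))*21)*25 = (20736*21)*25 = 435456*25 = 10886400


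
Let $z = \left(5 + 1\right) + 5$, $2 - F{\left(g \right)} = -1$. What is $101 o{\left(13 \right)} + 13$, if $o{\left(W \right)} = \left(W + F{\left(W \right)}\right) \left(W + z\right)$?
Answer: $38797$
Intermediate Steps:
$F{\left(g \right)} = 3$ ($F{\left(g \right)} = 2 - -1 = 2 + 1 = 3$)
$z = 11$ ($z = 6 + 5 = 11$)
$o{\left(W \right)} = \left(3 + W\right) \left(11 + W\right)$ ($o{\left(W \right)} = \left(W + 3\right) \left(W + 11\right) = \left(3 + W\right) \left(11 + W\right)$)
$101 o{\left(13 \right)} + 13 = 101 \left(33 + 13^{2} + 14 \cdot 13\right) + 13 = 101 \left(33 + 169 + 182\right) + 13 = 101 \cdot 384 + 13 = 38784 + 13 = 38797$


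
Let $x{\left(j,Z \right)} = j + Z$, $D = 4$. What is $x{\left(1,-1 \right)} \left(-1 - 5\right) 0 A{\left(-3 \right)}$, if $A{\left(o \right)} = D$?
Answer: $0$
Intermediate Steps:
$x{\left(j,Z \right)} = Z + j$
$A{\left(o \right)} = 4$
$x{\left(1,-1 \right)} \left(-1 - 5\right) 0 A{\left(-3 \right)} = \left(-1 + 1\right) \left(-1 - 5\right) 0 \cdot 4 = 0 \left(-1 - 5\right) 0 \cdot 4 = 0 \left(\left(-6\right) 0\right) 4 = 0 \cdot 0 \cdot 4 = 0 \cdot 4 = 0$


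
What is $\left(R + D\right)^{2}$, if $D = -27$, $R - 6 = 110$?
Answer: $7921$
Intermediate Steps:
$R = 116$ ($R = 6 + 110 = 116$)
$\left(R + D\right)^{2} = \left(116 - 27\right)^{2} = 89^{2} = 7921$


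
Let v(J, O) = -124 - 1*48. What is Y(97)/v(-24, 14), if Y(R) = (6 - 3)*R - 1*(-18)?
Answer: -309/172 ≈ -1.7965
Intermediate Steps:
v(J, O) = -172 (v(J, O) = -124 - 48 = -172)
Y(R) = 18 + 3*R (Y(R) = 3*R + 18 = 18 + 3*R)
Y(97)/v(-24, 14) = (18 + 3*97)/(-172) = (18 + 291)*(-1/172) = 309*(-1/172) = -309/172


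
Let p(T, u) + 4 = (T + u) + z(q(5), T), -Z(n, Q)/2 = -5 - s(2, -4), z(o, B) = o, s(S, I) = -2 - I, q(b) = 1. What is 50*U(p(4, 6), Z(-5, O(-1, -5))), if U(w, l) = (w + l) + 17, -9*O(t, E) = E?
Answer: 1900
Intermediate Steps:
O(t, E) = -E/9
Z(n, Q) = 14 (Z(n, Q) = -2*(-5 - (-2 - 1*(-4))) = -2*(-5 - (-2 + 4)) = -2*(-5 - 1*2) = -2*(-5 - 2) = -2*(-7) = 14)
p(T, u) = -3 + T + u (p(T, u) = -4 + ((T + u) + 1) = -4 + (1 + T + u) = -3 + T + u)
U(w, l) = 17 + l + w (U(w, l) = (l + w) + 17 = 17 + l + w)
50*U(p(4, 6), Z(-5, O(-1, -5))) = 50*(17 + 14 + (-3 + 4 + 6)) = 50*(17 + 14 + 7) = 50*38 = 1900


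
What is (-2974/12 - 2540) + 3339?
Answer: 3307/6 ≈ 551.17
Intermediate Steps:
(-2974/12 - 2540) + 3339 = (-2974*1/12 - 2540) + 3339 = (-1487/6 - 2540) + 3339 = -16727/6 + 3339 = 3307/6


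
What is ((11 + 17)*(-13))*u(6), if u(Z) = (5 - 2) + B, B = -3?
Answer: 0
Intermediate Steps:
u(Z) = 0 (u(Z) = (5 - 2) - 3 = 3 - 3 = 0)
((11 + 17)*(-13))*u(6) = ((11 + 17)*(-13))*0 = (28*(-13))*0 = -364*0 = 0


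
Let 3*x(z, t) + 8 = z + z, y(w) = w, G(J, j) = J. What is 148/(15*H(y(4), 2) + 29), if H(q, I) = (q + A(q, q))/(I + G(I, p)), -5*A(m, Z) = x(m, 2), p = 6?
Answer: 37/11 ≈ 3.3636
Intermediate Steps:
x(z, t) = -8/3 + 2*z/3 (x(z, t) = -8/3 + (z + z)/3 = -8/3 + (2*z)/3 = -8/3 + 2*z/3)
A(m, Z) = 8/15 - 2*m/15 (A(m, Z) = -(-8/3 + 2*m/3)/5 = 8/15 - 2*m/15)
H(q, I) = (8/15 + 13*q/15)/(2*I) (H(q, I) = (q + (8/15 - 2*q/15))/(I + I) = (8/15 + 13*q/15)/((2*I)) = (8/15 + 13*q/15)*(1/(2*I)) = (8/15 + 13*q/15)/(2*I))
148/(15*H(y(4), 2) + 29) = 148/(15*((1/30)*(8 + 13*4)/2) + 29) = 148/(15*((1/30)*(½)*(8 + 52)) + 29) = 148/(15*((1/30)*(½)*60) + 29) = 148/(15*1 + 29) = 148/(15 + 29) = 148/44 = 148*(1/44) = 37/11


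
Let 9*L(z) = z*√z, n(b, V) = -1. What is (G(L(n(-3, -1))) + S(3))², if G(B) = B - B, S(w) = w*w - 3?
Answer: 36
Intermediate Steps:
L(z) = z^(3/2)/9 (L(z) = (z*√z)/9 = z^(3/2)/9)
S(w) = -3 + w² (S(w) = w² - 3 = -3 + w²)
G(B) = 0
(G(L(n(-3, -1))) + S(3))² = (0 + (-3 + 3²))² = (0 + (-3 + 9))² = (0 + 6)² = 6² = 36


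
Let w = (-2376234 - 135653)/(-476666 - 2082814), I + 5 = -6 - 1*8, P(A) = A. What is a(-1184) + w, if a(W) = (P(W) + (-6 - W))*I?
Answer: 42041801/365640 ≈ 114.98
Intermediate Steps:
I = -19 (I = -5 + (-6 - 1*8) = -5 + (-6 - 8) = -5 - 14 = -19)
w = 358841/365640 (w = -2511887/(-2559480) = -2511887*(-1/2559480) = 358841/365640 ≈ 0.98141)
a(W) = 114 (a(W) = (W + (-6 - W))*(-19) = -6*(-19) = 114)
a(-1184) + w = 114 + 358841/365640 = 42041801/365640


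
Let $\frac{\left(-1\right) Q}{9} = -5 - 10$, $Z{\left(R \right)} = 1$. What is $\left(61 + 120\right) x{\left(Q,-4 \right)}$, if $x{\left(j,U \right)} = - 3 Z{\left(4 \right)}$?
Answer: $-543$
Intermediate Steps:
$Q = 135$ ($Q = - 9 \left(-5 - 10\right) = \left(-9\right) \left(-15\right) = 135$)
$x{\left(j,U \right)} = -3$ ($x{\left(j,U \right)} = \left(-3\right) 1 = -3$)
$\left(61 + 120\right) x{\left(Q,-4 \right)} = \left(61 + 120\right) \left(-3\right) = 181 \left(-3\right) = -543$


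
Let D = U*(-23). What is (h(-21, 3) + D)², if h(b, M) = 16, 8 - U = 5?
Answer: 2809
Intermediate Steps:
U = 3 (U = 8 - 1*5 = 8 - 5 = 3)
D = -69 (D = 3*(-23) = -69)
(h(-21, 3) + D)² = (16 - 69)² = (-53)² = 2809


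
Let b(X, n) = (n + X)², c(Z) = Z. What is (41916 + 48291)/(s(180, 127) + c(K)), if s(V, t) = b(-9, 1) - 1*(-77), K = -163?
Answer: -90207/22 ≈ -4100.3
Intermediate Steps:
b(X, n) = (X + n)²
s(V, t) = 141 (s(V, t) = (-9 + 1)² - 1*(-77) = (-8)² + 77 = 64 + 77 = 141)
(41916 + 48291)/(s(180, 127) + c(K)) = (41916 + 48291)/(141 - 163) = 90207/(-22) = 90207*(-1/22) = -90207/22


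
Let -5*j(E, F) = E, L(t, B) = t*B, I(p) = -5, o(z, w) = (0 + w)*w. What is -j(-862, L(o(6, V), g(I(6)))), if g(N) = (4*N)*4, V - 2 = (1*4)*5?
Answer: -862/5 ≈ -172.40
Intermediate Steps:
V = 22 (V = 2 + (1*4)*5 = 2 + 4*5 = 2 + 20 = 22)
o(z, w) = w² (o(z, w) = w*w = w²)
g(N) = 16*N
L(t, B) = B*t
j(E, F) = -E/5
-j(-862, L(o(6, V), g(I(6)))) = -(-1)*(-862)/5 = -1*862/5 = -862/5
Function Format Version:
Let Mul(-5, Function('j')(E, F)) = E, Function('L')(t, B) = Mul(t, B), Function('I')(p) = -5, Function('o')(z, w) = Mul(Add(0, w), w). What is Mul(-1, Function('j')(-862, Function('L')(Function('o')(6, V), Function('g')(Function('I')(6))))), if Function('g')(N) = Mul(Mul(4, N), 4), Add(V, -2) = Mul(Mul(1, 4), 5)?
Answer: Rational(-862, 5) ≈ -172.40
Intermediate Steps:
V = 22 (V = Add(2, Mul(Mul(1, 4), 5)) = Add(2, Mul(4, 5)) = Add(2, 20) = 22)
Function('o')(z, w) = Pow(w, 2) (Function('o')(z, w) = Mul(w, w) = Pow(w, 2))
Function('g')(N) = Mul(16, N)
Function('L')(t, B) = Mul(B, t)
Function('j')(E, F) = Mul(Rational(-1, 5), E)
Mul(-1, Function('j')(-862, Function('L')(Function('o')(6, V), Function('g')(Function('I')(6))))) = Mul(-1, Mul(Rational(-1, 5), -862)) = Mul(-1, Rational(862, 5)) = Rational(-862, 5)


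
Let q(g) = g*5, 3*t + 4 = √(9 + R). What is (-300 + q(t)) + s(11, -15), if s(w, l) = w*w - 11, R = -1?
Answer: -590/3 + 10*√2/3 ≈ -191.95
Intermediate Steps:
s(w, l) = -11 + w² (s(w, l) = w² - 11 = -11 + w²)
t = -4/3 + 2*√2/3 (t = -4/3 + √(9 - 1)/3 = -4/3 + √8/3 = -4/3 + (2*√2)/3 = -4/3 + 2*√2/3 ≈ -0.39052)
q(g) = 5*g
(-300 + q(t)) + s(11, -15) = (-300 + 5*(-4/3 + 2*√2/3)) + (-11 + 11²) = (-300 + (-20/3 + 10*√2/3)) + (-11 + 121) = (-920/3 + 10*√2/3) + 110 = -590/3 + 10*√2/3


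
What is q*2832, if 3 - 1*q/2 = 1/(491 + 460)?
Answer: 5384576/317 ≈ 16986.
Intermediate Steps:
q = 5704/951 (q = 6 - 2/(491 + 460) = 6 - 2/951 = 5704/951 ≈ 5.9979)
q*2832 = (5704/951)*2832 = 5384576/317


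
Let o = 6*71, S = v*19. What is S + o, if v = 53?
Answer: 1433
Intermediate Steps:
S = 1007 (S = 53*19 = 1007)
o = 426
S + o = 1007 + 426 = 1433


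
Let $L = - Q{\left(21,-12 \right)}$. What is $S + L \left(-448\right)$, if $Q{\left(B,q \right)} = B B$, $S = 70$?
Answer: $197638$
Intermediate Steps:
$Q{\left(B,q \right)} = B^{2}$
$L = -441$ ($L = - 21^{2} = \left(-1\right) 441 = -441$)
$S + L \left(-448\right) = 70 - -197568 = 70 + 197568 = 197638$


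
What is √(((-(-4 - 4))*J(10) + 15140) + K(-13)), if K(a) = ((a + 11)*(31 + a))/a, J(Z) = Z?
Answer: 2*√643162/13 ≈ 123.38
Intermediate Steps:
K(a) = (11 + a)*(31 + a)/a (K(a) = ((11 + a)*(31 + a))/a = (11 + a)*(31 + a)/a)
√(((-(-4 - 4))*J(10) + 15140) + K(-13)) = √((-(-4 - 4)*10 + 15140) + (42 - 13 + 341/(-13))) = √((-1*(-8)*10 + 15140) + (42 - 13 + 341*(-1/13))) = √((8*10 + 15140) + (42 - 13 - 341/13)) = √((80 + 15140) + 36/13) = √(15220 + 36/13) = √(197896/13) = 2*√643162/13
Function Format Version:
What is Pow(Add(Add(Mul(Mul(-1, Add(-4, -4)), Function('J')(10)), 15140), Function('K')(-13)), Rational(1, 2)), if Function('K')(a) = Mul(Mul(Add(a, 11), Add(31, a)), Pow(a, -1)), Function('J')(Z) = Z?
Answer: Mul(Rational(2, 13), Pow(643162, Rational(1, 2))) ≈ 123.38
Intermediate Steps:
Function('K')(a) = Mul(Pow(a, -1), Add(11, a), Add(31, a)) (Function('K')(a) = Mul(Mul(Add(11, a), Add(31, a)), Pow(a, -1)) = Mul(Pow(a, -1), Add(11, a), Add(31, a)))
Pow(Add(Add(Mul(Mul(-1, Add(-4, -4)), Function('J')(10)), 15140), Function('K')(-13)), Rational(1, 2)) = Pow(Add(Add(Mul(Mul(-1, Add(-4, -4)), 10), 15140), Add(42, -13, Mul(341, Pow(-13, -1)))), Rational(1, 2)) = Pow(Add(Add(Mul(Mul(-1, -8), 10), 15140), Add(42, -13, Mul(341, Rational(-1, 13)))), Rational(1, 2)) = Pow(Add(Add(Mul(8, 10), 15140), Add(42, -13, Rational(-341, 13))), Rational(1, 2)) = Pow(Add(Add(80, 15140), Rational(36, 13)), Rational(1, 2)) = Pow(Add(15220, Rational(36, 13)), Rational(1, 2)) = Pow(Rational(197896, 13), Rational(1, 2)) = Mul(Rational(2, 13), Pow(643162, Rational(1, 2)))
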